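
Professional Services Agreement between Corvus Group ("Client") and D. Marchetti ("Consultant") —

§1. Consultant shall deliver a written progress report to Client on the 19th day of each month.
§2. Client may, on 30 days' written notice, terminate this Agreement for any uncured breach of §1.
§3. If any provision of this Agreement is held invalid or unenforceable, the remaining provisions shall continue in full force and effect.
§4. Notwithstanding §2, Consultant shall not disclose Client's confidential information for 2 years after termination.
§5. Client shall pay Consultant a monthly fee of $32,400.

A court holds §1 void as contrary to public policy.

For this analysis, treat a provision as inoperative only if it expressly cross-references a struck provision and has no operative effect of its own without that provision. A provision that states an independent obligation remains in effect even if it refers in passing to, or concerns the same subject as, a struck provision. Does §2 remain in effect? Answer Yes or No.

No

§1 is struck. §2 merely fixes the termination right for breach of §1; with §1 gone it has nothing to operate on and falls away. §4 mentions §2 but its own obligation stands independently of §2, so §4 is not affected. §3 is a severability clause and preserves every provision that can still be given independent effect. §3, §4, and §5 remain in effect. §2 is among the inoperative provisions, so the answer is no.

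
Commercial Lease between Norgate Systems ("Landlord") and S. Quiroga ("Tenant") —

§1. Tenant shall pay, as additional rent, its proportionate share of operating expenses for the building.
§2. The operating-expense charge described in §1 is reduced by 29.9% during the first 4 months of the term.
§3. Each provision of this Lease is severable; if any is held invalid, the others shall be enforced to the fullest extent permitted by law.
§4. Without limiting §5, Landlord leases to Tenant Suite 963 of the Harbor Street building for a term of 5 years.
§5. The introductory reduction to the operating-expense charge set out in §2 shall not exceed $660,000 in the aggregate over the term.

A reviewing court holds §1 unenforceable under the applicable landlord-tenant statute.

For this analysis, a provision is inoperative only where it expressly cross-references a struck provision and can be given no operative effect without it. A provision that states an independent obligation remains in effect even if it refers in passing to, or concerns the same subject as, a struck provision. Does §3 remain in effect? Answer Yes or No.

Yes

§1 is struck. §2 has no operative effect of its own apart from §1 and is therefore inoperative. §5 has no operative effect of its own apart from §2 and is therefore inoperative. §4 mentions §5 but its own obligation stands independently of §5, so §4 is not affected. §3 is a severability clause and preserves every provision that can still be given independent effect. That leaves §3 and §4 in effect. §3 is among the surviving provisions, so the answer is yes.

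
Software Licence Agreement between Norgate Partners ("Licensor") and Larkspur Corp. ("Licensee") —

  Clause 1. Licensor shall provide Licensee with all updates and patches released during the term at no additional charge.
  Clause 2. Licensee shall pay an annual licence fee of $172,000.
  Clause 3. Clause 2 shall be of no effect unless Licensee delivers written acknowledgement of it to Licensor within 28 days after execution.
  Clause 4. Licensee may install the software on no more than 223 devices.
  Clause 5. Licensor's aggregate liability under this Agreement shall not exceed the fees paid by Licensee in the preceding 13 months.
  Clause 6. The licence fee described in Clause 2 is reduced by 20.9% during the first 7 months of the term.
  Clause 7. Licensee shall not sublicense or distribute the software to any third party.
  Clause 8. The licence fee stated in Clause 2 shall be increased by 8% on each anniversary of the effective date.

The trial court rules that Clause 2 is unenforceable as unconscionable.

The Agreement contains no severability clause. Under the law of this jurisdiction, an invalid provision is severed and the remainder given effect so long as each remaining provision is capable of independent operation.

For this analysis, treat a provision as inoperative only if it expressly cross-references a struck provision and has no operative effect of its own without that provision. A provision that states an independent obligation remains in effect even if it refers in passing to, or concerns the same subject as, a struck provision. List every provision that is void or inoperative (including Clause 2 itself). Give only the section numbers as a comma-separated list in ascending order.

Clause 2 is struck. Clause 3 operates only by reference to Clause 2, so it falls with Clause 2. Clause 6 does nothing except set the introductory reduction to the licence fee by reference to Clause 2; with Clause 2 gone it has no independent effect and is inoperative. Clause 8 operates only by reference to Clause 2, so it falls with Clause 2. With no severability clause, the stated default rule severs what cannot stand and enforces each remaining provision that can operate on its own. Clause 1, Clause 4, Clause 5, and Clause 7 remain in effect.

2, 3, 6, 8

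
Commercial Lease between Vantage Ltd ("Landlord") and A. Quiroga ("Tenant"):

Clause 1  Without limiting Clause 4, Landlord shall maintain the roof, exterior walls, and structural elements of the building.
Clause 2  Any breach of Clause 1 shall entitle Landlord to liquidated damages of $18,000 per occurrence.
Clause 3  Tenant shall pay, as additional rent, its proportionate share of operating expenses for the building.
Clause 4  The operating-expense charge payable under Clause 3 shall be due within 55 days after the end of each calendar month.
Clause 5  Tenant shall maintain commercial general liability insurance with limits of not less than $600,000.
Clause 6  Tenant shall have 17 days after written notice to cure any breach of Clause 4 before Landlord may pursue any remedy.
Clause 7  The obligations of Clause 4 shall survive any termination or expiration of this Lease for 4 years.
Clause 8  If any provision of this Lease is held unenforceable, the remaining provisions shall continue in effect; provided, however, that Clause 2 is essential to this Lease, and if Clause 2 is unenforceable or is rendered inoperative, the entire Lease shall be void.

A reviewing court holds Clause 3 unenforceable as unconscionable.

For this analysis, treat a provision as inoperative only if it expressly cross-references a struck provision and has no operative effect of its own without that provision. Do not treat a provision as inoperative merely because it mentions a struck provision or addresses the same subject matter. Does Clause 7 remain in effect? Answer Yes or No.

Clause 3 is struck. Clause 4 operates only by reference to Clause 3, so it falls with Clause 3. Clause 6 operates only by reference to Clause 4, so it falls with Clause 4. Clause 7 merely fixes the survival period for Clause 4; with Clause 4 gone it has nothing to operate on and falls away. Clause 1 mentions Clause 4 but its own obligation stands independently of Clause 4, so Clause 1 is not affected. Clause 8 makes Clause 2 an essential term, but Clause 2 is unaffected, so the severability proviso in Clause 8 preserves the remaining provisions. Clause 1, Clause 2, Clause 5, and Clause 8 remain in effect. Clause 7 is among the inoperative provisions, so the answer is no.

No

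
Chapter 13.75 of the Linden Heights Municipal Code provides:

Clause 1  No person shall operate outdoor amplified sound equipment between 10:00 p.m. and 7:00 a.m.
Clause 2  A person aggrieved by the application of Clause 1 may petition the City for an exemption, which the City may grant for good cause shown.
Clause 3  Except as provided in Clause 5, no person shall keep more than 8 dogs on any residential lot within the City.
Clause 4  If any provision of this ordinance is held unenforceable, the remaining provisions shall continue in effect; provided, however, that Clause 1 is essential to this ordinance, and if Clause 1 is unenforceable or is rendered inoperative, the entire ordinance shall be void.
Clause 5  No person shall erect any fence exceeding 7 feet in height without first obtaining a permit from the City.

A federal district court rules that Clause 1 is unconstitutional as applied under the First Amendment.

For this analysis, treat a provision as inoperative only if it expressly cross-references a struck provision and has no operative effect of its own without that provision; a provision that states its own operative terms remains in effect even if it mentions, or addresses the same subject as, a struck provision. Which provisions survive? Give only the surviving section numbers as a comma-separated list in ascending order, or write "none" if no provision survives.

Clause 1 is struck. Clause 2 merely fixes the exemption procedure for Clause 1; with Clause 1 gone it has nothing to operate on and falls away. Clause 4 makes Clause 1 an essential term, and Clause 1 is the provision held invalid; under Clause 4, the entire ordinance is therefore void. No provision of the ordinance survives.

none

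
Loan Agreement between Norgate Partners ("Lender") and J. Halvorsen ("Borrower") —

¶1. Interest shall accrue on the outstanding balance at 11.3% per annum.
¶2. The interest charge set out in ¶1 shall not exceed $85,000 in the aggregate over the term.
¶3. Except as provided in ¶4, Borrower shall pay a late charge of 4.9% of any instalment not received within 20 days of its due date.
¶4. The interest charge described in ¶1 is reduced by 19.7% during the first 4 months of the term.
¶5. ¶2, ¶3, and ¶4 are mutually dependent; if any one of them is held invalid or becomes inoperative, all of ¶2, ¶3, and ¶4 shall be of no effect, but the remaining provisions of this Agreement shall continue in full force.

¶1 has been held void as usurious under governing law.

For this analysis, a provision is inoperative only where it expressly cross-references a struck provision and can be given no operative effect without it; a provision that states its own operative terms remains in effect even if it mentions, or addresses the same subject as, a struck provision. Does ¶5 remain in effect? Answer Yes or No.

Yes

¶1 is struck. The whole of ¶2 is the aggregate cap on the interest charge, defined by reference to ¶1, so ¶2 cannot stand once ¶1 is removed. ¶4 operates only by reference to ¶1, so it falls with ¶1. ¶5 declares ¶2, ¶3, and ¶4 mutually dependent; since one of them has fallen, all of them are of no effect. That brings down ¶3 as well. The remainder continues in force under ¶5. Only ¶5 remains in effect. ¶5 is among the surviving provisions, so the answer is yes.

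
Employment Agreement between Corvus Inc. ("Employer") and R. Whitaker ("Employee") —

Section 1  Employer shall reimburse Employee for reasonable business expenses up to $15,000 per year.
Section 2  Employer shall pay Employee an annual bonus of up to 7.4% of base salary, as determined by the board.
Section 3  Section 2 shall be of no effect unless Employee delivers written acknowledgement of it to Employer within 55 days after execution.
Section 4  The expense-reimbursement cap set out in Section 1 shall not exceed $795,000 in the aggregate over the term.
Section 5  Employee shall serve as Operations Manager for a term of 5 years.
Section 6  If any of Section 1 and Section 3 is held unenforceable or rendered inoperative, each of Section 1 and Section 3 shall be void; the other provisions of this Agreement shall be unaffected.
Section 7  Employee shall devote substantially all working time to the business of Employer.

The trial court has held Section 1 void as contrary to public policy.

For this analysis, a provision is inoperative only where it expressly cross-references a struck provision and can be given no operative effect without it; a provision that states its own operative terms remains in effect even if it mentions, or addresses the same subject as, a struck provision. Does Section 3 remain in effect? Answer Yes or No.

No

Section 1 is struck. The whole of Section 4 is the aggregate cap on the expense-reimbursement cap, defined by reference to Section 1, so Section 4 cannot stand once Section 1 is removed. Section 6 declares Section 1 and Section 3 mutually dependent; since one of them has fallen, all of them are of no effect. That brings down Section 3 as well. The remainder continues in force under Section 6. Section 2, Section 5, Section 6, and Section 7 remain in effect. Section 3 is among the inoperative provisions, so the answer is no.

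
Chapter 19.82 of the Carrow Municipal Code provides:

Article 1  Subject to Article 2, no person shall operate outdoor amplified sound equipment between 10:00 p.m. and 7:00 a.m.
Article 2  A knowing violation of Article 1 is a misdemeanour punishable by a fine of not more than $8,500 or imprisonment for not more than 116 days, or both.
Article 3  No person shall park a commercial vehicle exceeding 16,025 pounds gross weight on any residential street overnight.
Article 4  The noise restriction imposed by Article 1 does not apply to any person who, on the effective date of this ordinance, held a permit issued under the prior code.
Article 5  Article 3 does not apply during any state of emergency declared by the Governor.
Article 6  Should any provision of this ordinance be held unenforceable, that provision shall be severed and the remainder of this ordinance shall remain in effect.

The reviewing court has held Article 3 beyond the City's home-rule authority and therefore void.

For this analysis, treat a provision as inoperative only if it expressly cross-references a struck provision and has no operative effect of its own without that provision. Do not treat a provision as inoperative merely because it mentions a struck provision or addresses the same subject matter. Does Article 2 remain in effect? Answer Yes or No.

Yes

Article 3 is struck. Article 5 operates only by reference to Article 3, so it falls with Article 3. Under the severability clause in Article 6, the remaining provisions continue in force. Article 1, Article 2, Article 4, and Article 6 remain in effect. Article 2 is among the surviving provisions, so the answer is yes.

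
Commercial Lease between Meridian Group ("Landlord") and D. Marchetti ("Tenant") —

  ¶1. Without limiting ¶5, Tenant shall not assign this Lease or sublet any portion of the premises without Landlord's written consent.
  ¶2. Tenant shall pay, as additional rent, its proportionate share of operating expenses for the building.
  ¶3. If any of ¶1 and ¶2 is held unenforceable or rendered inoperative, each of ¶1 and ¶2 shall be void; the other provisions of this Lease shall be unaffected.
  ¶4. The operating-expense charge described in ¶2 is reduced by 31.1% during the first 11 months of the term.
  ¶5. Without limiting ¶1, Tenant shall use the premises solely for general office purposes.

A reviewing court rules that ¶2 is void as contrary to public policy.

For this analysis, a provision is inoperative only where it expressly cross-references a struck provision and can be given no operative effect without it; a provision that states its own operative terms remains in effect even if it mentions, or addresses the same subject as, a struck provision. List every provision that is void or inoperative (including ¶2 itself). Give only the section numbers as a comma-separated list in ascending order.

1, 2, 4

¶2 is struck. The whole of ¶4 is the introductory reduction to the operating-expense charge, defined by reference to ¶2, so ¶4 cannot stand once ¶2 is removed. ¶5 mentions ¶1 but its own obligation stands independently of ¶1, so ¶5 is not affected. ¶3 declares ¶1 and ¶2 mutually dependent; since one of them has fallen, all of them are of no effect. That brings down ¶1 as well. The remainder continues in force under ¶3. That leaves ¶3 and ¶5 in effect.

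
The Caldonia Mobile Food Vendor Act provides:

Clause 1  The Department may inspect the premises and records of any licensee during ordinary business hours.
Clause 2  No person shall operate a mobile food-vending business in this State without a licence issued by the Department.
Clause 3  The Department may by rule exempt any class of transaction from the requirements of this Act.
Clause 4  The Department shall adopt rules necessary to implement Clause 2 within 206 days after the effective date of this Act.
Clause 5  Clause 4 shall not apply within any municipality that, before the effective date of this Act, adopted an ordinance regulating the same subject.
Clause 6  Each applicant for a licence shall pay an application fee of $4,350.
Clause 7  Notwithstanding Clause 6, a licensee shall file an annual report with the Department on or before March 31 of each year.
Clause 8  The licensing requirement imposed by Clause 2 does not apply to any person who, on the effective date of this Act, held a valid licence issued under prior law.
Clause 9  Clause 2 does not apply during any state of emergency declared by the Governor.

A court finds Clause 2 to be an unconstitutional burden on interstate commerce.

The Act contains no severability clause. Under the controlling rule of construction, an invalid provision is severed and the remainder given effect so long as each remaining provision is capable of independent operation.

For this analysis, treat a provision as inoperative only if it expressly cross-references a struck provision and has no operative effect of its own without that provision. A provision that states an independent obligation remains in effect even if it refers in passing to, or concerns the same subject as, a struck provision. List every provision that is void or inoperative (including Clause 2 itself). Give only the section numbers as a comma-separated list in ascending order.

Clause 2 is struck. Clause 4 operates only by reference to Clause 2, so it falls with Clause 2. Clause 8 has no operative effect of its own apart from Clause 2 and is therefore inoperative. Clause 9 merely fixes the emergency suspension of Clause 2; with Clause 2 gone it has nothing to operate on and falls away. Clause 5 merely fixes the local-preemption carve-out from Clause 4; with Clause 4 gone it has nothing to operate on and falls away. With no severability clause, the stated default rule severs what cannot stand and enforces each remaining provision that can operate on its own. Clause 1, Clause 3, Clause 6, and Clause 7 remain in effect.

2, 4, 5, 8, 9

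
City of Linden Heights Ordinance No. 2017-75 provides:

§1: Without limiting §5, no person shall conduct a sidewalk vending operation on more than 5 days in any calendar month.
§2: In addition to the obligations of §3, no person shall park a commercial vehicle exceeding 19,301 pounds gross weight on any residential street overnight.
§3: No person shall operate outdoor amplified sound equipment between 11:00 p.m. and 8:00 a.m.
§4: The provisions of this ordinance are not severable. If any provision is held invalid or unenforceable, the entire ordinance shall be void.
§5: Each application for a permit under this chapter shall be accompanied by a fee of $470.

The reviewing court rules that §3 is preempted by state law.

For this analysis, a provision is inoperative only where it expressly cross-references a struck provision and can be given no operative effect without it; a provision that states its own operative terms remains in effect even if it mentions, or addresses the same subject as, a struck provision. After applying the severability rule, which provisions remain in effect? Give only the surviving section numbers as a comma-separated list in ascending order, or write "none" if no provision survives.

none

§3 is struck. No other provision's operative terms depend on §3. §4 provides that the ordinance is not severable, so the invalidity of any one provision voids the entire ordinance. No provision of the ordinance survives.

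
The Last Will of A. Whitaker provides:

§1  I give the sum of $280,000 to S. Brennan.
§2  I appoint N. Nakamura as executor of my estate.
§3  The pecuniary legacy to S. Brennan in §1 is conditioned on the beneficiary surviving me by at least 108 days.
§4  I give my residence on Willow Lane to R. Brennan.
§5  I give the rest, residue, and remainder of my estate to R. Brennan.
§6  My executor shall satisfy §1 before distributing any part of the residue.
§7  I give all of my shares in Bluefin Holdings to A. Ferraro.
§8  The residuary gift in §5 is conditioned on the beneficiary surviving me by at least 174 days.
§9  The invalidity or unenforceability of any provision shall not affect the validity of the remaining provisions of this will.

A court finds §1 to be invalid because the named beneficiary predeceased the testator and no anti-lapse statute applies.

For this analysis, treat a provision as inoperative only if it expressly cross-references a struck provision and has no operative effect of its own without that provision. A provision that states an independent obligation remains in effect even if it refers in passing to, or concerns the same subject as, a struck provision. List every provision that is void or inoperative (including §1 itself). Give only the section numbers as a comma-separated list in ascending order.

1, 3, 6

§1 is struck. §3 merely fixes the survivorship condition on §1; with §1 gone it has nothing to operate on and falls away. §6 operates only by reference to §1, so it falls with §1. §9 is a severability clause and preserves every provision that can still be given independent effect. That leaves §2, §4, §5, §7, §8, and §9 in effect.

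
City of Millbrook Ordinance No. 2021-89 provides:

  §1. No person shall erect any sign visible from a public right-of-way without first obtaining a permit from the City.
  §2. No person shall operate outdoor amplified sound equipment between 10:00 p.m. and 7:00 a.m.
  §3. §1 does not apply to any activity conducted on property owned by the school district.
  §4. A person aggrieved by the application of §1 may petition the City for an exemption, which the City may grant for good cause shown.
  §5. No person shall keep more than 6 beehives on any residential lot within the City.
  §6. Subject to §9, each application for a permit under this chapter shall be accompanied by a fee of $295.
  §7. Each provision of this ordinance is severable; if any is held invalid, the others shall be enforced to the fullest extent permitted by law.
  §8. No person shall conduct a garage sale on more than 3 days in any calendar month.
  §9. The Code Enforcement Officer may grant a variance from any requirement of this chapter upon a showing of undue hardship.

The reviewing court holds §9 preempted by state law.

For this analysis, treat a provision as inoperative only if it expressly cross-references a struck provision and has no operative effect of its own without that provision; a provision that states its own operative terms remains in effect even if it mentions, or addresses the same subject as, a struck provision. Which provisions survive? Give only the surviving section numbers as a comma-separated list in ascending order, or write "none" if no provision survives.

§9 is struck. §6 mentions §9 but its own obligation stands independently of §9, so §6 is not affected. No other provision's operative terms depend on §9. Under the severability clause in §7, the remaining provisions continue in force. That leaves §1, §2, §3, §4, §5, §6, §7, and §8 in effect.

1, 2, 3, 4, 5, 6, 7, 8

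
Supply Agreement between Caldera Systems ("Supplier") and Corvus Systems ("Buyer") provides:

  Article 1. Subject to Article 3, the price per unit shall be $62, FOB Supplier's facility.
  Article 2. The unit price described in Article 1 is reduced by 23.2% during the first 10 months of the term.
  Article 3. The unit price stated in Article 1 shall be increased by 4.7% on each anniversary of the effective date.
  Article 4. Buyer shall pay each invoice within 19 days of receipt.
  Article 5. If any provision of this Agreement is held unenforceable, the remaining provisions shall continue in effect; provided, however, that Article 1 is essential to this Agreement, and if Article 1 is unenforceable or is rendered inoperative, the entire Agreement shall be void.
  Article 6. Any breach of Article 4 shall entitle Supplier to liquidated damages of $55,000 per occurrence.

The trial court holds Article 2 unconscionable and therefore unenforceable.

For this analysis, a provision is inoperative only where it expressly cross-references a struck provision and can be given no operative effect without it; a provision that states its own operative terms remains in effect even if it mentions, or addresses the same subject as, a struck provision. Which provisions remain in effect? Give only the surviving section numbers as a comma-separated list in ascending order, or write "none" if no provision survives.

Article 2 is struck. Nothing else in the Agreement is defined by reference to Article 2. Article 5 makes Article 1 an essential term, but Article 1 is unaffected, so the severability proviso in Article 5 preserves the remaining provisions. That leaves Article 1, Article 3, Article 4, Article 5, and Article 6 in effect.

1, 3, 4, 5, 6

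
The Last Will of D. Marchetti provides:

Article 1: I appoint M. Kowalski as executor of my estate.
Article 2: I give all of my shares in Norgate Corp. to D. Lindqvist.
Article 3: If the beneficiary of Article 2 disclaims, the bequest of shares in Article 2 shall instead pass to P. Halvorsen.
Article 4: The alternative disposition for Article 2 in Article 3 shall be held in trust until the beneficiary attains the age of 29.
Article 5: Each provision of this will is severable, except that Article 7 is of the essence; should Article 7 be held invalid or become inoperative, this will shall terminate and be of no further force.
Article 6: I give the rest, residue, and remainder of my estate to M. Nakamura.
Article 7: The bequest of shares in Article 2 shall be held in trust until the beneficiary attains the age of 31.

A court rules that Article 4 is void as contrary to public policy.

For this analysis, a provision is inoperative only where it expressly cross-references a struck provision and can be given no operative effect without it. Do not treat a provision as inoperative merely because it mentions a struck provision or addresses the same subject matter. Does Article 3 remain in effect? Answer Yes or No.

Yes

Article 4 is struck. Nothing else in the will is defined by reference to Article 4. Article 5 makes Article 7 an essential term, but Article 7 is unaffected, so the severability proviso in Article 5 preserves the remaining provisions. That leaves Article 1, Article 2, Article 3, Article 5, Article 6, and Article 7 in effect. Article 3 is among the surviving provisions, so the answer is yes.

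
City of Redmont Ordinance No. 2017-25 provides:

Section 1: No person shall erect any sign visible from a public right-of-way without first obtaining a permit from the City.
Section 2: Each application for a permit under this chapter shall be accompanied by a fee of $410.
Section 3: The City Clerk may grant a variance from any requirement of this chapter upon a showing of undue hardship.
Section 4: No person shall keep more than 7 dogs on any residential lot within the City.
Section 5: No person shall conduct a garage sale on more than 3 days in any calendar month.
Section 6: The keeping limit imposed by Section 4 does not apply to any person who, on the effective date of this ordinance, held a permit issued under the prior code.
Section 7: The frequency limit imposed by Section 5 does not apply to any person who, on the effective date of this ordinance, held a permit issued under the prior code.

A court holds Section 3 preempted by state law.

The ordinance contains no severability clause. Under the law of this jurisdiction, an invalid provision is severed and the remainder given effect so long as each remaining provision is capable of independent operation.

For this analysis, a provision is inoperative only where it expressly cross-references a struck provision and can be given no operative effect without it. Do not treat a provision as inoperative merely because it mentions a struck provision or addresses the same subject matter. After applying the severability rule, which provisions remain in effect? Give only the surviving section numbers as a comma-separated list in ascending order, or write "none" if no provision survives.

Section 3 is struck. Nothing else in the ordinance is defined by reference to Section 3. Under the stated default rule, only provisions that cannot operate independently fall away; the rest are enforced. That leaves Section 1, Section 2, Section 4, Section 5, Section 6, and Section 7 in effect.

1, 2, 4, 5, 6, 7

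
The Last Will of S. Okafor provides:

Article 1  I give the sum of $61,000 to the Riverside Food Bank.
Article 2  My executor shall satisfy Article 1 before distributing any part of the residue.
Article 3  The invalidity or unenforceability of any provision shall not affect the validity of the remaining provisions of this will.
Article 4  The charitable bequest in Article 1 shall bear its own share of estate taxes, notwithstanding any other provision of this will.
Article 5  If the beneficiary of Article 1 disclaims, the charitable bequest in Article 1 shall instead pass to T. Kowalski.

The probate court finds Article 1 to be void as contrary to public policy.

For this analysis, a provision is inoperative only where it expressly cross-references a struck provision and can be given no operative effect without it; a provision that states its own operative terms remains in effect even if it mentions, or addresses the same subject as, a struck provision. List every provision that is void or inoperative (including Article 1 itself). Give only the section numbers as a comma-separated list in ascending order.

1, 2, 4, 5

Article 1 is struck. The only function of Article 2 is the priority direction for Article 1, so it cannot stand once Article 1 is removed. Article 4 merely fixes the tax charge on Article 1; with Article 1 gone it has nothing to operate on and falls away. The only function of Article 5 is the alternative disposition for Article 1, so it cannot stand once Article 1 is removed. Article 3 is a severability clause and preserves every provision that can still be given independent effect. Only Article 3 remains in effect.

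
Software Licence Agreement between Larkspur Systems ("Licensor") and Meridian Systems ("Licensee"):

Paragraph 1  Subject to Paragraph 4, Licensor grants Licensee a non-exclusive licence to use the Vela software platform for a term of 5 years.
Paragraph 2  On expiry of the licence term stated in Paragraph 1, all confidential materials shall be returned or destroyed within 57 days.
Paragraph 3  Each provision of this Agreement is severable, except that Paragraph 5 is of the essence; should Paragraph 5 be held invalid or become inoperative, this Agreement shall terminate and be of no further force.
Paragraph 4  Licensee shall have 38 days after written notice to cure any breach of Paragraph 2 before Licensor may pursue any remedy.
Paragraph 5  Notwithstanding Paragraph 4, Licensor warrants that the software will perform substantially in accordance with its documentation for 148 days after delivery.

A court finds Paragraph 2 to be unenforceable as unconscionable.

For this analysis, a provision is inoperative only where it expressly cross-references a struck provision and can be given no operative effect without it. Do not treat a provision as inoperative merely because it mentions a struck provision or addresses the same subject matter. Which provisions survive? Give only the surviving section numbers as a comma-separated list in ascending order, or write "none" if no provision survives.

Paragraph 2 is struck. Paragraph 4 merely fixes the cure period for breach of Paragraph 2; with Paragraph 2 gone it has nothing to operate on and falls away. Although Paragraph 5 refers to Paragraph 4, its operative terms do not depend on Paragraph 4, so it remains in effect. Paragraph 1 mentions Paragraph 4 but its own obligation stands independently of Paragraph 4, so Paragraph 1 is not affected. Paragraph 3 makes Paragraph 5 an essential term, but Paragraph 5 is unaffected, so the severability proviso in Paragraph 3 preserves the remaining provisions. That leaves Paragraph 1, Paragraph 3, and Paragraph 5 in effect.

1, 3, 5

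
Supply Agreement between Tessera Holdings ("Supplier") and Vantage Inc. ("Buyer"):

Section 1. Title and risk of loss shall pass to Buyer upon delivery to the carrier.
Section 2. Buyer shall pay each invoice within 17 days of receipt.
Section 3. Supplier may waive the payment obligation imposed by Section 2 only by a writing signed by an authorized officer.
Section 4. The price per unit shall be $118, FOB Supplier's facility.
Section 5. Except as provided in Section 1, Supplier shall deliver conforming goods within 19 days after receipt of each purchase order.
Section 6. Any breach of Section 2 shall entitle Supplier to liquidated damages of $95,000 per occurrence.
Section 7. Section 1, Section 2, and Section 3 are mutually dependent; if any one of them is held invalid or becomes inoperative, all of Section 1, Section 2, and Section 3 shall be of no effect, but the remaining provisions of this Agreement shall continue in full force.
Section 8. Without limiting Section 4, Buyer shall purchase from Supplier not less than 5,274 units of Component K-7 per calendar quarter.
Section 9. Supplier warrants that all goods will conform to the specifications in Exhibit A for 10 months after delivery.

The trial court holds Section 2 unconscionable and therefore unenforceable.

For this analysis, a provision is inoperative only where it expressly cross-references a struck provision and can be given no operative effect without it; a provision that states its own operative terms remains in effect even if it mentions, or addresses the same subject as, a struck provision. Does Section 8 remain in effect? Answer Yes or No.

Yes

Section 2 is struck. The only function of Section 3 is the waiver condition for Section 2, so it cannot stand once Section 2 is removed. The whole of Section 6 is the liquidated-damages amount, defined by reference to Section 2, so Section 6 cannot stand once Section 2 is removed. Although Section 5 refers to Section 1, its operative terms do not depend on Section 1, so it remains in effect. Section 7 declares Section 1, Section 2, and Section 3 mutually dependent; since one of them has fallen, all of them are of no effect. That brings down Section 1 as well. The remainder continues in force under Section 7. The provisions still in force are Section 4, Section 5, Section 7, Section 8, and Section 9. Section 8 is among the surviving provisions, so the answer is yes.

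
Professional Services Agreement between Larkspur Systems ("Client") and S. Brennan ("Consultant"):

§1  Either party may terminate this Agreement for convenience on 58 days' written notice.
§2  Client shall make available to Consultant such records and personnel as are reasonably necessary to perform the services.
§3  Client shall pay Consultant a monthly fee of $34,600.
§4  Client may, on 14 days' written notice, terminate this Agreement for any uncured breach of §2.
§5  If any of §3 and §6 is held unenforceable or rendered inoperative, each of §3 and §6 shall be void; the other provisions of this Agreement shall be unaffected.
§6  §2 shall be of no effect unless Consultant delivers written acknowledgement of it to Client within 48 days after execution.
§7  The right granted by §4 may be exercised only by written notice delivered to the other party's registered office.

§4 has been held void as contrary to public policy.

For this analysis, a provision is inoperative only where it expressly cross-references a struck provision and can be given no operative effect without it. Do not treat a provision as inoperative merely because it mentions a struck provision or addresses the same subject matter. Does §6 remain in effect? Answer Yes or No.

§4 is struck. §7 operates only by reference to §4, so it falls with §4. §5 ties §3 and §6 together, but none of those is affected here; the remaining provisions continue in force under §5. The provisions still in force are §1, §2, §3, §5, and §6. §6 is among the surviving provisions, so the answer is yes.

Yes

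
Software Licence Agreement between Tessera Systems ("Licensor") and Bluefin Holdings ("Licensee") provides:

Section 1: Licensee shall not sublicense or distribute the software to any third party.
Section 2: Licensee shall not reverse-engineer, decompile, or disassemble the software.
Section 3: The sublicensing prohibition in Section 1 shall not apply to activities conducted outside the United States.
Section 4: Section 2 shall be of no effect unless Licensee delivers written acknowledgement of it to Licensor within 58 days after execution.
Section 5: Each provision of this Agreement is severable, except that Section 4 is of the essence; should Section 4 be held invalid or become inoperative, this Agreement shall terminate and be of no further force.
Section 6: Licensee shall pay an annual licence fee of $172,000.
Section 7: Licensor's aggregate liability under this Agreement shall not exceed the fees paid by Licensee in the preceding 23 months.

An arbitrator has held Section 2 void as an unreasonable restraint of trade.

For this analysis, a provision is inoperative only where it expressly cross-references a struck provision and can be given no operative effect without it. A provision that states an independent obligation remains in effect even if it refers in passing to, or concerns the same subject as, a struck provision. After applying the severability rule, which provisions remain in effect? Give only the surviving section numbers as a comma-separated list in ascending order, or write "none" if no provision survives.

Section 2 is struck. Section 4 has no operative effect of its own apart from Section 2 and is therefore inoperative. Section 5 makes Section 4 an essential term, and Section 4 has been rendered inoperative by the cascade; under Section 5, the entire Agreement is therefore void. No provision of the Agreement survives.

none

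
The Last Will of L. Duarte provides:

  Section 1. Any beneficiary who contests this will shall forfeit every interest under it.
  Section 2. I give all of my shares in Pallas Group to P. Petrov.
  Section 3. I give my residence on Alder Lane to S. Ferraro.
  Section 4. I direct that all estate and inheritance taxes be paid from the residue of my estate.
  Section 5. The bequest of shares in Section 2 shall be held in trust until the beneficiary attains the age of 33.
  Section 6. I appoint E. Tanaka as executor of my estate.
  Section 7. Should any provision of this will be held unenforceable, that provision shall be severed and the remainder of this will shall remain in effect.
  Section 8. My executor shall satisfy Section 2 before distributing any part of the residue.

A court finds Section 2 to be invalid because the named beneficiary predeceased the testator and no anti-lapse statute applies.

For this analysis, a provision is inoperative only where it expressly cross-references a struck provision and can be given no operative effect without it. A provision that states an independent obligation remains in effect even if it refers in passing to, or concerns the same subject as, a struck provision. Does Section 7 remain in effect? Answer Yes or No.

Section 2 is struck. The only function of Section 5 is the trust for Section 2, so it cannot stand once Section 2 is removed. Section 8 operates only by reference to Section 2, so it falls with Section 2. Section 7 is a severability clause and preserves every provision that can still be given independent effect. The provisions still in force are Section 1, Section 3, Section 4, Section 6, and Section 7. Section 7 is among the surviving provisions, so the answer is yes.

Yes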